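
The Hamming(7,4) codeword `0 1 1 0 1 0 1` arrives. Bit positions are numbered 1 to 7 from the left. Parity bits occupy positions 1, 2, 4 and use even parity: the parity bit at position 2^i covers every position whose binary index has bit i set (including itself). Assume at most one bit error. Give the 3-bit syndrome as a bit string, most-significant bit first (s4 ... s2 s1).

s1: b1⊕b3⊕b5⊕b7 = 0⊕1⊕1⊕1 = 1
s2: b2⊕b3⊕b6⊕b7 = 1⊕1⊕0⊕1 = 1
s4: b4⊕b5⊕b6⊕b7 = 0⊕1⊕0⊕1 = 0
Syndrome (s4...s1) = 011 → position 3.

011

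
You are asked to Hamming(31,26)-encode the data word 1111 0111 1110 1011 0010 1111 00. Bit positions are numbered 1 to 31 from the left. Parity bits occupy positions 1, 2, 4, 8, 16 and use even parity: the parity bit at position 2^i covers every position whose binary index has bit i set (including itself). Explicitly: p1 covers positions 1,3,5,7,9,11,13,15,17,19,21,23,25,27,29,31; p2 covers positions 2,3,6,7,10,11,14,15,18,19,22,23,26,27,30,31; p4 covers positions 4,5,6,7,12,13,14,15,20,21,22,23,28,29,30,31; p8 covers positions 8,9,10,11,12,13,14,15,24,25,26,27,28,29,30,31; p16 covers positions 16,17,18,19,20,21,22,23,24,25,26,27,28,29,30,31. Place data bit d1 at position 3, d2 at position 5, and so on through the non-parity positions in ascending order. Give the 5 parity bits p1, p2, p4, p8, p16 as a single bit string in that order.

Place data bits at non-power-of-two positions: b3=1, b5=1, b6=1, b7=1, b9=0, b10=1, b11=1, b12=1, b13=1, b14=1, b15=1, b17=0, b18=1, b19=0, b20=1, b21=1, b22=0, b23=0, b24=1, b25=0, b26=1, b27=1, b28=1, b29=1, b30=0, b31=0.
p1 = XOR of data positions {3,5,7,9,11,13,15,17,19,21,23,25,27,29,31} = 1⊕1⊕1⊕0⊕1⊕1⊕1⊕0⊕0⊕1⊕0⊕0⊕1⊕1⊕0 = 1
p2 = XOR of data positions {3,6,7,10,11,14,15,18,19,22,23,26,27,30,31} = 1⊕1⊕1⊕1⊕1⊕1⊕1⊕1⊕0⊕0⊕0⊕1⊕1⊕0⊕0 = 0
p4 = XOR of data positions {5,6,7,12,13,14,15,20,21,22,23,28,29,30,31} = 1⊕1⊕1⊕1⊕1⊕1⊕1⊕1⊕1⊕0⊕0⊕1⊕1⊕0⊕0 = 1
p8 = XOR of data positions {9,10,11,12,13,14,15,24,25,26,27,28,29,30,31} = 0⊕1⊕1⊕1⊕1⊕1⊕1⊕1⊕0⊕1⊕1⊕1⊕1⊕0⊕0 = 1
p16 = XOR of data positions {17,18,19,20,21,22,23,24,25,26,27,28,29,30,31} = 0⊕1⊕0⊕1⊕1⊕0⊕0⊕1⊕0⊕1⊕1⊕1⊕1⊕0⊕0 = 0
Parity bits p1,p2,p4,p8,p16 = 10110

10110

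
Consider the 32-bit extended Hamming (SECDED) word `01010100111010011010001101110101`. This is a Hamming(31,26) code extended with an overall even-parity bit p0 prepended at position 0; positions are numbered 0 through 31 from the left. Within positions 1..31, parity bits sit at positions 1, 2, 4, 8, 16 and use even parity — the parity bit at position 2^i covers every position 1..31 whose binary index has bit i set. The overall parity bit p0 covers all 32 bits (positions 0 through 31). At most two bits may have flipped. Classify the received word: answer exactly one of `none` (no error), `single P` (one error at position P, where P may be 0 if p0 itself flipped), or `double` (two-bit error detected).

single 22

s1: b1⊕b3⊕b5⊕b7⊕b9⊕b11⊕b13⊕b15⊕b17⊕b19⊕b21⊕b23⊕b25⊕b27⊕b29⊕b31 = 1⊕1⊕1⊕0⊕1⊕0⊕0⊕1⊕0⊕0⊕0⊕1⊕1⊕1⊕1⊕1 = 0
s2: b2⊕b3⊕b6⊕b7⊕b10⊕b11⊕b14⊕b15⊕b18⊕b19⊕b22⊕b23⊕b26⊕b27⊕b30⊕b31 = 0⊕1⊕0⊕0⊕1⊕0⊕0⊕1⊕1⊕0⊕1⊕1⊕1⊕1⊕0⊕1 = 1
s4: b4⊕b5⊕b6⊕b7⊕b12⊕b13⊕b14⊕b15⊕b20⊕b21⊕b22⊕b23⊕b28⊕b29⊕b30⊕b31 = 0⊕1⊕0⊕0⊕1⊕0⊕0⊕1⊕0⊕0⊕1⊕1⊕0⊕1⊕0⊕1 = 1
s8: b8⊕b9⊕b10⊕b11⊕b12⊕b13⊕b14⊕b15⊕b24⊕b25⊕b26⊕b27⊕b28⊕b29⊕b30⊕b31 = 1⊕1⊕1⊕0⊕1⊕0⊕0⊕1⊕0⊕1⊕1⊕1⊕0⊕1⊕0⊕1 = 0
s16: b16⊕b17⊕b18⊕b19⊕b20⊕b21⊕b22⊕b23⊕b24⊕b25⊕b26⊕b27⊕b28⊕b29⊕b30⊕b31 = 1⊕0⊕1⊕0⊕0⊕0⊕1⊕1⊕0⊕1⊕1⊕1⊕0⊕1⊕0⊕1 = 1
Syndrome (s16...s1) = 10110 → position 22.
Overall parity (XOR of all 32 bits, including p0): 0⊕1⊕0⊕1⊕0⊕1⊕0⊕0⊕1⊕1⊕1⊕0⊕1⊕0⊕0⊕1⊕1⊕0⊕1⊕0⊕0⊕0⊕1⊕1⊕0⊕1⊕1⊕1⊕0⊕1⊕0⊕1 = 1
Overall=1, syndrome position=22 → single-bit error at position 22.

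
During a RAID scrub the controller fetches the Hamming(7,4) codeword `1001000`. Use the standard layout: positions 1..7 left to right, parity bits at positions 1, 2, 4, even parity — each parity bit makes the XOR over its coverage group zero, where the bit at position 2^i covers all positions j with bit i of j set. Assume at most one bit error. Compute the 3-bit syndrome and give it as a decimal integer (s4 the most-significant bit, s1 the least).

5

s1: b1⊕b3⊕b5⊕b7 = 1⊕0⊕0⊕0 = 1
s2: b2⊕b3⊕b6⊕b7 = 0⊕0⊕0⊕0 = 0
s4: b4⊕b5⊕b6⊕b7 = 1⊕0⊕0⊕0 = 1
Syndrome (s4...s1) = 101 → position 5.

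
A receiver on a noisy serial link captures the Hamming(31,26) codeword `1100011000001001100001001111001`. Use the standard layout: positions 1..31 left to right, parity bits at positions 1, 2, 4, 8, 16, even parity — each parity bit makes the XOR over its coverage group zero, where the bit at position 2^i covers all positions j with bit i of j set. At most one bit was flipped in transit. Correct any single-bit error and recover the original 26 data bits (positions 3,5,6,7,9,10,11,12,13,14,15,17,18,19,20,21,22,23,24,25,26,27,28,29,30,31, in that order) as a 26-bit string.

10110000100100001001111001

s1: b1⊕b3⊕b5⊕b7⊕b9⊕b11⊕b13⊕b15⊕b17⊕b19⊕b21⊕b23⊕b25⊕b27⊕b29⊕b31 = 1⊕0⊕0⊕1⊕0⊕0⊕1⊕0⊕1⊕0⊕0⊕0⊕1⊕1⊕0⊕1 = 1
s2: b2⊕b3⊕b6⊕b7⊕b10⊕b11⊕b14⊕b15⊕b18⊕b19⊕b22⊕b23⊕b26⊕b27⊕b30⊕b31 = 1⊕0⊕1⊕1⊕0⊕0⊕0⊕0⊕0⊕0⊕1⊕0⊕1⊕1⊕0⊕1 = 1
s4: b4⊕b5⊕b6⊕b7⊕b12⊕b13⊕b14⊕b15⊕b20⊕b21⊕b22⊕b23⊕b28⊕b29⊕b30⊕b31 = 0⊕0⊕1⊕1⊕0⊕1⊕0⊕0⊕0⊕0⊕1⊕0⊕1⊕0⊕0⊕1 = 0
s8: b8⊕b9⊕b10⊕b11⊕b12⊕b13⊕b14⊕b15⊕b24⊕b25⊕b26⊕b27⊕b28⊕b29⊕b30⊕b31 = 0⊕0⊕0⊕0⊕0⊕1⊕0⊕0⊕0⊕1⊕1⊕1⊕1⊕0⊕0⊕1 = 0
s16: b16⊕b17⊕b18⊕b19⊕b20⊕b21⊕b22⊕b23⊕b24⊕b25⊕b26⊕b27⊕b28⊕b29⊕b30⊕b31 = 1⊕1⊕0⊕0⊕0⊕0⊕1⊕0⊕0⊕1⊕1⊕1⊕1⊕0⊕0⊕1 = 0
Syndrome (s16...s1) = 00011 → position 3.
Flip bit 3: corrected codeword = 1110011000001001100001001111001
Data bits at positions 3,5,6,7,9,10,11,12,13,14,15,17,18,19,20,21,22,23,24,25,26,27,28,29,30,31: 10110000100100001001111001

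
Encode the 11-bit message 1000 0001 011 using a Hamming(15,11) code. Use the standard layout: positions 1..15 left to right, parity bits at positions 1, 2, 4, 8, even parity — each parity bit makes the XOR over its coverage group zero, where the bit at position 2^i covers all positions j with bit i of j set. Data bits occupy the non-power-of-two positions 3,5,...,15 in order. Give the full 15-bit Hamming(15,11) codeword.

011100010001011

Place data bits at non-power-of-two positions: b3=1, b5=0, b6=0, b7=0, b9=0, b10=0, b11=0, b12=1, b13=0, b14=1, b15=1.
p1 = XOR of data positions {3,5,7,9,11,13,15} = 1⊕0⊕0⊕0⊕0⊕0⊕1 = 0
p2 = XOR of data positions {3,6,7,10,11,14,15} = 1⊕0⊕0⊕0⊕0⊕1⊕1 = 1
p4 = XOR of data positions {5,6,7,12,13,14,15} = 0⊕0⊕0⊕1⊕0⊕1⊕1 = 1
p8 = XOR of data positions {9,10,11,12,13,14,15} = 0⊕0⊕0⊕1⊕0⊕1⊕1 = 1
Codeword b1..b15 = 011100010001011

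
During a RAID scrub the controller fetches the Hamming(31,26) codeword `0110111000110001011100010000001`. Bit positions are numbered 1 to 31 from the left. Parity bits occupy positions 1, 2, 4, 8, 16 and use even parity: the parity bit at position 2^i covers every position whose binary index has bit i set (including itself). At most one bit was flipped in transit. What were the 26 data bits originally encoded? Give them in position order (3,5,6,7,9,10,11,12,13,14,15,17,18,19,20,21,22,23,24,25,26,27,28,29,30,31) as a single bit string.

11110011000011100010000001

s1: b1⊕b3⊕b5⊕b7⊕b9⊕b11⊕b13⊕b15⊕b17⊕b19⊕b21⊕b23⊕b25⊕b27⊕b29⊕b31 = 0⊕1⊕1⊕1⊕0⊕1⊕0⊕0⊕0⊕1⊕0⊕0⊕0⊕0⊕0⊕1 = 0
s2: b2⊕b3⊕b6⊕b7⊕b10⊕b11⊕b14⊕b15⊕b18⊕b19⊕b22⊕b23⊕b26⊕b27⊕b30⊕b31 = 1⊕1⊕1⊕1⊕0⊕1⊕0⊕0⊕1⊕1⊕0⊕0⊕0⊕0⊕0⊕1 = 0
s4: b4⊕b5⊕b6⊕b7⊕b12⊕b13⊕b14⊕b15⊕b20⊕b21⊕b22⊕b23⊕b28⊕b29⊕b30⊕b31 = 0⊕1⊕1⊕1⊕1⊕0⊕0⊕0⊕1⊕0⊕0⊕0⊕0⊕0⊕0⊕1 = 0
s8: b8⊕b9⊕b10⊕b11⊕b12⊕b13⊕b14⊕b15⊕b24⊕b25⊕b26⊕b27⊕b28⊕b29⊕b30⊕b31 = 0⊕0⊕0⊕1⊕1⊕0⊕0⊕0⊕1⊕0⊕0⊕0⊕0⊕0⊕0⊕1 = 0
s16: b16⊕b17⊕b18⊕b19⊕b20⊕b21⊕b22⊕b23⊕b24⊕b25⊕b26⊕b27⊕b28⊕b29⊕b30⊕b31 = 1⊕0⊕1⊕1⊕1⊕0⊕0⊕0⊕1⊕0⊕0⊕0⊕0⊕0⊕0⊕1 = 0
Syndrome (s16...s1) = 00000 → position 0 (no error).
No correction needed.
Data bits at positions 3,5,6,7,9,10,11,12,13,14,15,17,18,19,20,21,22,23,24,25,26,27,28,29,30,31: 11110011000011100010000001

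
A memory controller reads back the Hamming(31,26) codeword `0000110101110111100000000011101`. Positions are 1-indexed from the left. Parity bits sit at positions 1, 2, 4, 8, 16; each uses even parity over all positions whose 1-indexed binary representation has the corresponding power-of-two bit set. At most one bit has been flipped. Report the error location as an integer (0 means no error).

s1: b1⊕b3⊕b5⊕b7⊕b9⊕b11⊕b13⊕b15⊕b17⊕b19⊕b21⊕b23⊕b25⊕b27⊕b29⊕b31 = 0⊕0⊕1⊕0⊕0⊕1⊕0⊕1⊕1⊕0⊕0⊕0⊕0⊕1⊕1⊕1 = 1
s2: b2⊕b3⊕b6⊕b7⊕b10⊕b11⊕b14⊕b15⊕b18⊕b19⊕b22⊕b23⊕b26⊕b27⊕b30⊕b31 = 0⊕0⊕1⊕0⊕1⊕1⊕1⊕1⊕0⊕0⊕0⊕0⊕0⊕1⊕0⊕1 = 1
s4: b4⊕b5⊕b6⊕b7⊕b12⊕b13⊕b14⊕b15⊕b20⊕b21⊕b22⊕b23⊕b28⊕b29⊕b30⊕b31 = 0⊕1⊕1⊕0⊕1⊕0⊕1⊕1⊕0⊕0⊕0⊕0⊕1⊕1⊕0⊕1 = 0
s8: b8⊕b9⊕b10⊕b11⊕b12⊕b13⊕b14⊕b15⊕b24⊕b25⊕b26⊕b27⊕b28⊕b29⊕b30⊕b31 = 1⊕0⊕1⊕1⊕1⊕0⊕1⊕1⊕0⊕0⊕0⊕1⊕1⊕1⊕0⊕1 = 0
s16: b16⊕b17⊕b18⊕b19⊕b20⊕b21⊕b22⊕b23⊕b24⊕b25⊕b26⊕b27⊕b28⊕b29⊕b30⊕b31 = 1⊕1⊕0⊕0⊕0⊕0⊕0⊕0⊕0⊕0⊕0⊕1⊕1⊕1⊕0⊕1 = 0
Syndrome (s16...s1) = 00011 → position 3.

3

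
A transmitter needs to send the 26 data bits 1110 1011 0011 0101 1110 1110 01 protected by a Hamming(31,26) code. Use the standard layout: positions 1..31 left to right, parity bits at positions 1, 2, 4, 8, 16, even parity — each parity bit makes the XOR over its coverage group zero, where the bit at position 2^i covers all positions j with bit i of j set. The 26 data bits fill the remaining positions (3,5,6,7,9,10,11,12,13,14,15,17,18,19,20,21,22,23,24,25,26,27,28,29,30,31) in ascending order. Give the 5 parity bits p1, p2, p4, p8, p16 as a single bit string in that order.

10110

Place data bits at non-power-of-two positions: b3=1, b5=1, b6=1, b7=0, b9=1, b10=0, b11=1, b12=1, b13=0, b14=0, b15=1, b17=1, b18=0, b19=1, b20=0, b21=1, b22=1, b23=1, b24=1, b25=0, b26=1, b27=1, b28=1, b29=0, b30=0, b31=1.
p1 = XOR of data positions {3,5,7,9,11,13,15,17,19,21,23,25,27,29,31} = 1⊕1⊕0⊕1⊕1⊕0⊕1⊕1⊕1⊕1⊕1⊕0⊕1⊕0⊕1 = 1
p2 = XOR of data positions {3,6,7,10,11,14,15,18,19,22,23,26,27,30,31} = 1⊕1⊕0⊕0⊕1⊕0⊕1⊕0⊕1⊕1⊕1⊕1⊕1⊕0⊕1 = 0
p4 = XOR of data positions {5,6,7,12,13,14,15,20,21,22,23,28,29,30,31} = 1⊕1⊕0⊕1⊕0⊕0⊕1⊕0⊕1⊕1⊕1⊕1⊕0⊕0⊕1 = 1
p8 = XOR of data positions {9,10,11,12,13,14,15,24,25,26,27,28,29,30,31} = 1⊕0⊕1⊕1⊕0⊕0⊕1⊕1⊕0⊕1⊕1⊕1⊕0⊕0⊕1 = 1
p16 = XOR of data positions {17,18,19,20,21,22,23,24,25,26,27,28,29,30,31} = 1⊕0⊕1⊕0⊕1⊕1⊕1⊕1⊕0⊕1⊕1⊕1⊕0⊕0⊕1 = 0
Parity bits p1,p2,p4,p8,p16 = 10110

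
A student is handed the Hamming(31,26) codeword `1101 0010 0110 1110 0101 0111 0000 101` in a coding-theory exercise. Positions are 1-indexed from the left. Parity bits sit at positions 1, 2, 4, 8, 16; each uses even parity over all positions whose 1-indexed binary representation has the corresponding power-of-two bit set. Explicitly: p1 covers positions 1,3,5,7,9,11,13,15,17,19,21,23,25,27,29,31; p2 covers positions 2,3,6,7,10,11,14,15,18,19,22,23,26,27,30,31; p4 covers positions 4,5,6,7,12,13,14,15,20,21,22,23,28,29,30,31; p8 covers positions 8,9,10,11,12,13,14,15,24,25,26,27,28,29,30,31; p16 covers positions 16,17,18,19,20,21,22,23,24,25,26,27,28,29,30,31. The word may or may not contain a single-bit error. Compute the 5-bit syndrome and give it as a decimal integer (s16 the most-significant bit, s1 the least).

s1: b1⊕b3⊕b5⊕b7⊕b9⊕b11⊕b13⊕b15⊕b17⊕b19⊕b21⊕b23⊕b25⊕b27⊕b29⊕b31 = 1⊕0⊕0⊕1⊕0⊕1⊕1⊕1⊕0⊕0⊕0⊕1⊕0⊕0⊕1⊕1 = 0
s2: b2⊕b3⊕b6⊕b7⊕b10⊕b11⊕b14⊕b15⊕b18⊕b19⊕b22⊕b23⊕b26⊕b27⊕b30⊕b31 = 1⊕0⊕0⊕1⊕1⊕1⊕1⊕1⊕1⊕0⊕1⊕1⊕0⊕0⊕0⊕1 = 0
s4: b4⊕b5⊕b6⊕b7⊕b12⊕b13⊕b14⊕b15⊕b20⊕b21⊕b22⊕b23⊕b28⊕b29⊕b30⊕b31 = 1⊕0⊕0⊕1⊕0⊕1⊕1⊕1⊕1⊕0⊕1⊕1⊕0⊕1⊕0⊕1 = 0
s8: b8⊕b9⊕b10⊕b11⊕b12⊕b13⊕b14⊕b15⊕b24⊕b25⊕b26⊕b27⊕b28⊕b29⊕b30⊕b31 = 0⊕0⊕1⊕1⊕0⊕1⊕1⊕1⊕1⊕0⊕0⊕0⊕0⊕1⊕0⊕1 = 0
s16: b16⊕b17⊕b18⊕b19⊕b20⊕b21⊕b22⊕b23⊕b24⊕b25⊕b26⊕b27⊕b28⊕b29⊕b30⊕b31 = 0⊕0⊕1⊕0⊕1⊕0⊕1⊕1⊕1⊕0⊕0⊕0⊕0⊕1⊕0⊕1 = 1
Syndrome (s16...s1) = 10000 → position 16.

16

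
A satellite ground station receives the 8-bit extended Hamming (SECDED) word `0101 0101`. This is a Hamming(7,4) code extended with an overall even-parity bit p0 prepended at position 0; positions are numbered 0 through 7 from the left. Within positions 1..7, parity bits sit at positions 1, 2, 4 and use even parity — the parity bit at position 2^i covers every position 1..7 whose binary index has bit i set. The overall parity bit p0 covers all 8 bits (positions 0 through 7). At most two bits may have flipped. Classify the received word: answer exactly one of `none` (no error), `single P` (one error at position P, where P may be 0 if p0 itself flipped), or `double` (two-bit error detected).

s1: b1⊕b3⊕b5⊕b7 = 1⊕1⊕1⊕1 = 0
s2: b2⊕b3⊕b6⊕b7 = 0⊕1⊕0⊕1 = 0
s4: b4⊕b5⊕b6⊕b7 = 0⊕1⊕0⊕1 = 0
Syndrome (s4...s1) = 000 → position 0 (no error).
Overall parity (XOR of all 8 bits, including p0): 0⊕1⊕0⊕1⊕0⊕1⊕0⊕1 = 0
Overall=0, syndrome position=0 → no error.

none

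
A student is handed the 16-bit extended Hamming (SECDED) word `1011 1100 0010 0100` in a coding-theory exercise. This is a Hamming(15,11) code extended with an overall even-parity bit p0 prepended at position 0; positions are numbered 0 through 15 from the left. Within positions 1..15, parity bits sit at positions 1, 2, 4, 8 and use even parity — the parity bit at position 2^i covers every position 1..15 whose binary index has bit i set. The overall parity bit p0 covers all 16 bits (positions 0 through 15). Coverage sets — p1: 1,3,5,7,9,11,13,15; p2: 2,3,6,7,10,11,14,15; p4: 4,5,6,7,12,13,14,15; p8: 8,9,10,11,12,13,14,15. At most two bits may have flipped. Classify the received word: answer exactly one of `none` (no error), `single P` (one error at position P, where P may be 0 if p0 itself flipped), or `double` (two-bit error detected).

single 7

s1: b1⊕b3⊕b5⊕b7⊕b9⊕b11⊕b13⊕b15 = 0⊕1⊕1⊕0⊕0⊕0⊕1⊕0 = 1
s2: b2⊕b3⊕b6⊕b7⊕b10⊕b11⊕b14⊕b15 = 1⊕1⊕0⊕0⊕1⊕0⊕0⊕0 = 1
s4: b4⊕b5⊕b6⊕b7⊕b12⊕b13⊕b14⊕b15 = 1⊕1⊕0⊕0⊕0⊕1⊕0⊕0 = 1
s8: b8⊕b9⊕b10⊕b11⊕b12⊕b13⊕b14⊕b15 = 0⊕0⊕1⊕0⊕0⊕1⊕0⊕0 = 0
Syndrome (s8...s1) = 0111 → position 7.
Overall parity (XOR of all 16 bits, including p0): 1⊕0⊕1⊕1⊕1⊕1⊕0⊕0⊕0⊕0⊕1⊕0⊕0⊕1⊕0⊕0 = 1
Overall=1, syndrome position=7 → single-bit error at position 7.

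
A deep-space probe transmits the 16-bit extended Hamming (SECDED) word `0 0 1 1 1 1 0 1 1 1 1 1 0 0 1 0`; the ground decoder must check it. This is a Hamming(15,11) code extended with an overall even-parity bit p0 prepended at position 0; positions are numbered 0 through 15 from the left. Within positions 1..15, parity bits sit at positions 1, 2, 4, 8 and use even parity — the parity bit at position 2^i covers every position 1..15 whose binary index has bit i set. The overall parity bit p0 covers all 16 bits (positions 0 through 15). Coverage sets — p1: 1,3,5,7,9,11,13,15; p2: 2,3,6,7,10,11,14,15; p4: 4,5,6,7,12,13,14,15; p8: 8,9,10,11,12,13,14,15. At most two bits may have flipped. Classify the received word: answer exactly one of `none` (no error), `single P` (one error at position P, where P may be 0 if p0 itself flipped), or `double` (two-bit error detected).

double

s1: b1⊕b3⊕b5⊕b7⊕b9⊕b11⊕b13⊕b15 = 0⊕1⊕1⊕1⊕1⊕1⊕0⊕0 = 1
s2: b2⊕b3⊕b6⊕b7⊕b10⊕b11⊕b14⊕b15 = 1⊕1⊕0⊕1⊕1⊕1⊕1⊕0 = 0
s4: b4⊕b5⊕b6⊕b7⊕b12⊕b13⊕b14⊕b15 = 1⊕1⊕0⊕1⊕0⊕0⊕1⊕0 = 0
s8: b8⊕b9⊕b10⊕b11⊕b12⊕b13⊕b14⊕b15 = 1⊕1⊕1⊕1⊕0⊕0⊕1⊕0 = 1
Syndrome (s8...s1) = 1001 → position 9.
Overall parity (XOR of all 16 bits, including p0): 0⊕0⊕1⊕1⊕1⊕1⊕0⊕1⊕1⊕1⊕1⊕1⊕0⊕0⊕1⊕0 = 0
Overall=0, syndrome position=9 → double-bit error detected (uncorrectable).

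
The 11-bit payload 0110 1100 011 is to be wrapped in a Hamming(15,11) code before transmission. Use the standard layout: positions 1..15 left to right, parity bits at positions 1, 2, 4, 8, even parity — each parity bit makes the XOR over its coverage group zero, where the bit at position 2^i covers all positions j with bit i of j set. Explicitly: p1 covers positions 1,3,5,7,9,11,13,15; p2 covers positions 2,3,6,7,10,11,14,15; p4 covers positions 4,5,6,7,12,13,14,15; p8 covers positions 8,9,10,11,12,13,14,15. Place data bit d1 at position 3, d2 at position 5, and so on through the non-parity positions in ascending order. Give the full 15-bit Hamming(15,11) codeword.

100011001100011

Place data bits at non-power-of-two positions: b3=0, b5=1, b6=1, b7=0, b9=1, b10=1, b11=0, b12=0, b13=0, b14=1, b15=1.
p1 = XOR of data positions {3,5,7,9,11,13,15} = 0⊕1⊕0⊕1⊕0⊕0⊕1 = 1
p2 = XOR of data positions {3,6,7,10,11,14,15} = 0⊕1⊕0⊕1⊕0⊕1⊕1 = 0
p4 = XOR of data positions {5,6,7,12,13,14,15} = 1⊕1⊕0⊕0⊕0⊕1⊕1 = 0
p8 = XOR of data positions {9,10,11,12,13,14,15} = 1⊕1⊕0⊕0⊕0⊕1⊕1 = 0
Codeword b1..b15 = 100011001100011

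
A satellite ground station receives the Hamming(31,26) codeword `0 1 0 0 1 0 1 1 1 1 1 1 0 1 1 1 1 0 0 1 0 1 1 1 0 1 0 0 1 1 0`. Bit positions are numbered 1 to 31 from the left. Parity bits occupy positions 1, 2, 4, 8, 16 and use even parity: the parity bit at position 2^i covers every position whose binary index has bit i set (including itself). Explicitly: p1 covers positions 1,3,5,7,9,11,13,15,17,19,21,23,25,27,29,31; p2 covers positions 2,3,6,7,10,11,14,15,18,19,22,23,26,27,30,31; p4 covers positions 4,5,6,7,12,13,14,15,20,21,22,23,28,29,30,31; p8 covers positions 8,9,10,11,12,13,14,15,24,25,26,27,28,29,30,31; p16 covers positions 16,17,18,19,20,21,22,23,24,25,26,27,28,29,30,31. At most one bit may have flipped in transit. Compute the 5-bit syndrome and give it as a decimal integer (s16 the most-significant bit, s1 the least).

24

s1: b1⊕b3⊕b5⊕b7⊕b9⊕b11⊕b13⊕b15⊕b17⊕b19⊕b21⊕b23⊕b25⊕b27⊕b29⊕b31 = 0⊕0⊕1⊕1⊕1⊕1⊕0⊕1⊕1⊕0⊕0⊕1⊕0⊕0⊕1⊕0 = 0
s2: b2⊕b3⊕b6⊕b7⊕b10⊕b11⊕b14⊕b15⊕b18⊕b19⊕b22⊕b23⊕b26⊕b27⊕b30⊕b31 = 1⊕0⊕0⊕1⊕1⊕1⊕1⊕1⊕0⊕0⊕1⊕1⊕1⊕0⊕1⊕0 = 0
s4: b4⊕b5⊕b6⊕b7⊕b12⊕b13⊕b14⊕b15⊕b20⊕b21⊕b22⊕b23⊕b28⊕b29⊕b30⊕b31 = 0⊕1⊕0⊕1⊕1⊕0⊕1⊕1⊕1⊕0⊕1⊕1⊕0⊕1⊕1⊕0 = 0
s8: b8⊕b9⊕b10⊕b11⊕b12⊕b13⊕b14⊕b15⊕b24⊕b25⊕b26⊕b27⊕b28⊕b29⊕b30⊕b31 = 1⊕1⊕1⊕1⊕1⊕0⊕1⊕1⊕1⊕0⊕1⊕0⊕0⊕1⊕1⊕0 = 1
s16: b16⊕b17⊕b18⊕b19⊕b20⊕b21⊕b22⊕b23⊕b24⊕b25⊕b26⊕b27⊕b28⊕b29⊕b30⊕b31 = 1⊕1⊕0⊕0⊕1⊕0⊕1⊕1⊕1⊕0⊕1⊕0⊕0⊕1⊕1⊕0 = 1
Syndrome (s16...s1) = 11000 → position 24.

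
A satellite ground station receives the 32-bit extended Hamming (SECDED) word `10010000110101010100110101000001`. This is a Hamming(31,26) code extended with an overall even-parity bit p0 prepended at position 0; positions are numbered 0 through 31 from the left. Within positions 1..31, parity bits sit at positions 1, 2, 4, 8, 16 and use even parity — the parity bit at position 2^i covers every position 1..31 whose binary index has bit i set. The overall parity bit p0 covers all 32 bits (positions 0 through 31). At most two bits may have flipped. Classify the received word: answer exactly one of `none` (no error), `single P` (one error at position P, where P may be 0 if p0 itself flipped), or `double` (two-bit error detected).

single 10

s1: b1⊕b3⊕b5⊕b7⊕b9⊕b11⊕b13⊕b15⊕b17⊕b19⊕b21⊕b23⊕b25⊕b27⊕b29⊕b31 = 0⊕1⊕0⊕0⊕1⊕1⊕1⊕1⊕1⊕0⊕1⊕1⊕1⊕0⊕0⊕1 = 0
s2: b2⊕b3⊕b6⊕b7⊕b10⊕b11⊕b14⊕b15⊕b18⊕b19⊕b22⊕b23⊕b26⊕b27⊕b30⊕b31 = 0⊕1⊕0⊕0⊕0⊕1⊕0⊕1⊕0⊕0⊕0⊕1⊕0⊕0⊕0⊕1 = 1
s4: b4⊕b5⊕b6⊕b7⊕b12⊕b13⊕b14⊕b15⊕b20⊕b21⊕b22⊕b23⊕b28⊕b29⊕b30⊕b31 = 0⊕0⊕0⊕0⊕0⊕1⊕0⊕1⊕1⊕1⊕0⊕1⊕0⊕0⊕0⊕1 = 0
s8: b8⊕b9⊕b10⊕b11⊕b12⊕b13⊕b14⊕b15⊕b24⊕b25⊕b26⊕b27⊕b28⊕b29⊕b30⊕b31 = 1⊕1⊕0⊕1⊕0⊕1⊕0⊕1⊕0⊕1⊕0⊕0⊕0⊕0⊕0⊕1 = 1
s16: b16⊕b17⊕b18⊕b19⊕b20⊕b21⊕b22⊕b23⊕b24⊕b25⊕b26⊕b27⊕b28⊕b29⊕b30⊕b31 = 0⊕1⊕0⊕0⊕1⊕1⊕0⊕1⊕0⊕1⊕0⊕0⊕0⊕0⊕0⊕1 = 0
Syndrome (s16...s1) = 01010 → position 10.
Overall parity (XOR of all 32 bits, including p0): 1⊕0⊕0⊕1⊕0⊕0⊕0⊕0⊕1⊕1⊕0⊕1⊕0⊕1⊕0⊕1⊕0⊕1⊕0⊕0⊕1⊕1⊕0⊕1⊕0⊕1⊕0⊕0⊕0⊕0⊕0⊕1 = 1
Overall=1, syndrome position=10 → single-bit error at position 10.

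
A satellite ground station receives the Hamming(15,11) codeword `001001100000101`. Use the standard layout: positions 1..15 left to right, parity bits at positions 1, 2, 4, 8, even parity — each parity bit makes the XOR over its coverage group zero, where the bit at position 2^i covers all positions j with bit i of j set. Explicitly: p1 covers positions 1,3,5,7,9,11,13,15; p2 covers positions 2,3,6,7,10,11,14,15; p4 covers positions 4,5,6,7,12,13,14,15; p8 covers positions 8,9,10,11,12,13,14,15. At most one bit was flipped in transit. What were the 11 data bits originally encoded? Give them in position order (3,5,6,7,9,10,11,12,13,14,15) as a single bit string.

10110000101

s1: b1⊕b3⊕b5⊕b7⊕b9⊕b11⊕b13⊕b15 = 0⊕1⊕0⊕1⊕0⊕0⊕1⊕1 = 0
s2: b2⊕b3⊕b6⊕b7⊕b10⊕b11⊕b14⊕b15 = 0⊕1⊕1⊕1⊕0⊕0⊕0⊕1 = 0
s4: b4⊕b5⊕b6⊕b7⊕b12⊕b13⊕b14⊕b15 = 0⊕0⊕1⊕1⊕0⊕1⊕0⊕1 = 0
s8: b8⊕b9⊕b10⊕b11⊕b12⊕b13⊕b14⊕b15 = 0⊕0⊕0⊕0⊕0⊕1⊕0⊕1 = 0
Syndrome (s8...s1) = 0000 → position 0 (no error).
No correction needed.
Data bits at positions 3,5,6,7,9,10,11,12,13,14,15: 10110000101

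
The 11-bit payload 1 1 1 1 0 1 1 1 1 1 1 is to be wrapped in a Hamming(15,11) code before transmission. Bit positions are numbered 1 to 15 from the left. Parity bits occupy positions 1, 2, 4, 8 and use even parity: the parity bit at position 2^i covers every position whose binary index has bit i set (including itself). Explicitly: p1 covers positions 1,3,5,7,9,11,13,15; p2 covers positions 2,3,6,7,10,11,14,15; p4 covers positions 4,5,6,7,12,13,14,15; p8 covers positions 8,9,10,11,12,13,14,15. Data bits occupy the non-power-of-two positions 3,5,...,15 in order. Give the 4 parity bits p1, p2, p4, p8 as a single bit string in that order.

Place data bits at non-power-of-two positions: b3=1, b5=1, b6=1, b7=1, b9=0, b10=1, b11=1, b12=1, b13=1, b14=1, b15=1.
p1 = XOR of data positions {3,5,7,9,11,13,15} = 1⊕1⊕1⊕0⊕1⊕1⊕1 = 0
p2 = XOR of data positions {3,6,7,10,11,14,15} = 1⊕1⊕1⊕1⊕1⊕1⊕1 = 1
p4 = XOR of data positions {5,6,7,12,13,14,15} = 1⊕1⊕1⊕1⊕1⊕1⊕1 = 1
p8 = XOR of data positions {9,10,11,12,13,14,15} = 0⊕1⊕1⊕1⊕1⊕1⊕1 = 0
Parity bits p1,p2,p4,p8 = 0110

0110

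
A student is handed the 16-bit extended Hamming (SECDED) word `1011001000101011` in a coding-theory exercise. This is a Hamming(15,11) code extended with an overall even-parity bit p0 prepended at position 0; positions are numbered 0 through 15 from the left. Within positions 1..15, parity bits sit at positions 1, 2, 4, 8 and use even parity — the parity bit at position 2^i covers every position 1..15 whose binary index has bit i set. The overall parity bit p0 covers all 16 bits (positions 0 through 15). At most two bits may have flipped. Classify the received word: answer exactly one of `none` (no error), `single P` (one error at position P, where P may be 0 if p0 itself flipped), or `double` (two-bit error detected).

s1: b1⊕b3⊕b5⊕b7⊕b9⊕b11⊕b13⊕b15 = 0⊕1⊕0⊕0⊕0⊕0⊕0⊕1 = 0
s2: b2⊕b3⊕b6⊕b7⊕b10⊕b11⊕b14⊕b15 = 1⊕1⊕1⊕0⊕1⊕0⊕1⊕1 = 0
s4: b4⊕b5⊕b6⊕b7⊕b12⊕b13⊕b14⊕b15 = 0⊕0⊕1⊕0⊕1⊕0⊕1⊕1 = 0
s8: b8⊕b9⊕b10⊕b11⊕b12⊕b13⊕b14⊕b15 = 0⊕0⊕1⊕0⊕1⊕0⊕1⊕1 = 0
Syndrome (s8...s1) = 0000 → position 0 (no error).
Overall parity (XOR of all 16 bits, including p0): 1⊕0⊕1⊕1⊕0⊕0⊕1⊕0⊕0⊕0⊕1⊕0⊕1⊕0⊕1⊕1 = 0
Overall=0, syndrome position=0 → no error.

none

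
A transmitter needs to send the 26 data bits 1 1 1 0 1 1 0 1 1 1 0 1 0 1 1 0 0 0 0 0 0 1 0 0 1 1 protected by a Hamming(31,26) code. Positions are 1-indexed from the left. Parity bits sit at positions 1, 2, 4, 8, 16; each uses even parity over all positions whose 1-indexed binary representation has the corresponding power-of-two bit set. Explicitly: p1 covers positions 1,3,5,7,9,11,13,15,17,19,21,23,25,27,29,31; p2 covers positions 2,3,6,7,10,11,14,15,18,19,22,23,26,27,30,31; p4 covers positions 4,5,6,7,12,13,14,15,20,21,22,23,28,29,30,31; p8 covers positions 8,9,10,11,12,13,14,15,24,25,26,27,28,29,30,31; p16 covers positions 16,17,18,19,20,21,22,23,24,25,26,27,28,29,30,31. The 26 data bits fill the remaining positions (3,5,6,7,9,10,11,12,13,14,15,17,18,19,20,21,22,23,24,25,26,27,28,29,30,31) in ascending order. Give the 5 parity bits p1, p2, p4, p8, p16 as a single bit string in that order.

Place data bits at non-power-of-two positions: b3=1, b5=1, b6=1, b7=0, b9=1, b10=1, b11=0, b12=1, b13=1, b14=1, b15=0, b17=1, b18=0, b19=1, b20=1, b21=0, b22=0, b23=0, b24=0, b25=0, b26=0, b27=1, b28=0, b29=0, b30=1, b31=1.
p1 = XOR of data positions {3,5,7,9,11,13,15,17,19,21,23,25,27,29,31} = 1⊕1⊕0⊕1⊕0⊕1⊕0⊕1⊕1⊕0⊕0⊕0⊕1⊕0⊕1 = 0
p2 = XOR of data positions {3,6,7,10,11,14,15,18,19,22,23,26,27,30,31} = 1⊕1⊕0⊕1⊕0⊕1⊕0⊕0⊕1⊕0⊕0⊕0⊕1⊕1⊕1 = 0
p4 = XOR of data positions {5,6,7,12,13,14,15,20,21,22,23,28,29,30,31} = 1⊕1⊕0⊕1⊕1⊕1⊕0⊕1⊕0⊕0⊕0⊕0⊕0⊕1⊕1 = 0
p8 = XOR of data positions {9,10,11,12,13,14,15,24,25,26,27,28,29,30,31} = 1⊕1⊕0⊕1⊕1⊕1⊕0⊕0⊕0⊕0⊕1⊕0⊕0⊕1⊕1 = 0
p16 = XOR of data positions {17,18,19,20,21,22,23,24,25,26,27,28,29,30,31} = 1⊕0⊕1⊕1⊕0⊕0⊕0⊕0⊕0⊕0⊕1⊕0⊕0⊕1⊕1 = 0
Parity bits p1,p2,p4,p8,p16 = 00000

00000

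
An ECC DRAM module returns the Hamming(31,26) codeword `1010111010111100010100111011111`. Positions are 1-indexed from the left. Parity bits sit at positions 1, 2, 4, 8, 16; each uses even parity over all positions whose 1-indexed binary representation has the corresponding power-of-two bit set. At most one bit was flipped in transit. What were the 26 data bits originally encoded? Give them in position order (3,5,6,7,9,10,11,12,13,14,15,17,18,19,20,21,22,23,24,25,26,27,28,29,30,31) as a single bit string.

s1: b1⊕b3⊕b5⊕b7⊕b9⊕b11⊕b13⊕b15⊕b17⊕b19⊕b21⊕b23⊕b25⊕b27⊕b29⊕b31 = 1⊕1⊕1⊕1⊕1⊕1⊕1⊕0⊕0⊕0⊕0⊕1⊕1⊕1⊕1⊕1 = 0
s2: b2⊕b3⊕b6⊕b7⊕b10⊕b11⊕b14⊕b15⊕b18⊕b19⊕b22⊕b23⊕b26⊕b27⊕b30⊕b31 = 0⊕1⊕1⊕1⊕0⊕1⊕1⊕0⊕1⊕0⊕0⊕1⊕0⊕1⊕1⊕1 = 0
s4: b4⊕b5⊕b6⊕b7⊕b12⊕b13⊕b14⊕b15⊕b20⊕b21⊕b22⊕b23⊕b28⊕b29⊕b30⊕b31 = 0⊕1⊕1⊕1⊕1⊕1⊕1⊕0⊕1⊕0⊕0⊕1⊕1⊕1⊕1⊕1 = 0
s8: b8⊕b9⊕b10⊕b11⊕b12⊕b13⊕b14⊕b15⊕b24⊕b25⊕b26⊕b27⊕b28⊕b29⊕b30⊕b31 = 0⊕1⊕0⊕1⊕1⊕1⊕1⊕0⊕1⊕1⊕0⊕1⊕1⊕1⊕1⊕1 = 0
s16: b16⊕b17⊕b18⊕b19⊕b20⊕b21⊕b22⊕b23⊕b24⊕b25⊕b26⊕b27⊕b28⊕b29⊕b30⊕b31 = 0⊕0⊕1⊕0⊕1⊕0⊕0⊕1⊕1⊕1⊕0⊕1⊕1⊕1⊕1⊕1 = 0
Syndrome (s16...s1) = 00000 → position 0 (no error).
No correction needed.
Data bits at positions 3,5,6,7,9,10,11,12,13,14,15,17,18,19,20,21,22,23,24,25,26,27,28,29,30,31: 11111011110010100111011111

11111011110010100111011111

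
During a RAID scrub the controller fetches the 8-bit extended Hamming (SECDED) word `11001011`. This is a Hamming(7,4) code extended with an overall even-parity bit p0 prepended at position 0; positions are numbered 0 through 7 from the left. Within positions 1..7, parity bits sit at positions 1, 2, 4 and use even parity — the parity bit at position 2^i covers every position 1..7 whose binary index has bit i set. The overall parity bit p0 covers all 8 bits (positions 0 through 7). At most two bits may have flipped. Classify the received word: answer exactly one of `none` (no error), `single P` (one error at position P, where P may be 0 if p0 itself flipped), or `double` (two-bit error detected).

s1: b1⊕b3⊕b5⊕b7 = 1⊕0⊕0⊕1 = 0
s2: b2⊕b3⊕b6⊕b7 = 0⊕0⊕1⊕1 = 0
s4: b4⊕b5⊕b6⊕b7 = 1⊕0⊕1⊕1 = 1
Syndrome (s4...s1) = 100 → position 4.
Overall parity (XOR of all 8 bits, including p0): 1⊕1⊕0⊕0⊕1⊕0⊕1⊕1 = 1
Overall=1, syndrome position=4 → single-bit error at position 4.

single 4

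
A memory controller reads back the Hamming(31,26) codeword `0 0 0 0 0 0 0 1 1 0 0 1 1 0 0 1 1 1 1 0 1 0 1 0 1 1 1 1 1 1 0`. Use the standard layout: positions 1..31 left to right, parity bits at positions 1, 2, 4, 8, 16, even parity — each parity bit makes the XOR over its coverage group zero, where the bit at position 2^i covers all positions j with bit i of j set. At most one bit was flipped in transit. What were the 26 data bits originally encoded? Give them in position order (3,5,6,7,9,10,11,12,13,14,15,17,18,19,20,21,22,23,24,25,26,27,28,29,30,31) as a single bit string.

s1: b1⊕b3⊕b5⊕b7⊕b9⊕b11⊕b13⊕b15⊕b17⊕b19⊕b21⊕b23⊕b25⊕b27⊕b29⊕b31 = 0⊕0⊕0⊕0⊕1⊕0⊕1⊕0⊕1⊕1⊕1⊕1⊕1⊕1⊕1⊕0 = 1
s2: b2⊕b3⊕b6⊕b7⊕b10⊕b11⊕b14⊕b15⊕b18⊕b19⊕b22⊕b23⊕b26⊕b27⊕b30⊕b31 = 0⊕0⊕0⊕0⊕0⊕0⊕0⊕0⊕1⊕1⊕0⊕1⊕1⊕1⊕1⊕0 = 0
s4: b4⊕b5⊕b6⊕b7⊕b12⊕b13⊕b14⊕b15⊕b20⊕b21⊕b22⊕b23⊕b28⊕b29⊕b30⊕b31 = 0⊕0⊕0⊕0⊕1⊕1⊕0⊕0⊕0⊕1⊕0⊕1⊕1⊕1⊕1⊕0 = 1
s8: b8⊕b9⊕b10⊕b11⊕b12⊕b13⊕b14⊕b15⊕b24⊕b25⊕b26⊕b27⊕b28⊕b29⊕b30⊕b31 = 1⊕1⊕0⊕0⊕1⊕1⊕0⊕0⊕0⊕1⊕1⊕1⊕1⊕1⊕1⊕0 = 0
s16: b16⊕b17⊕b18⊕b19⊕b20⊕b21⊕b22⊕b23⊕b24⊕b25⊕b26⊕b27⊕b28⊕b29⊕b30⊕b31 = 1⊕1⊕1⊕1⊕0⊕1⊕0⊕1⊕0⊕1⊕1⊕1⊕1⊕1⊕1⊕0 = 0
Syndrome (s16...s1) = 00101 → position 5.
Flip bit 5: corrected codeword = 0000100110011001111010101111110
Data bits at positions 3,5,6,7,9,10,11,12,13,14,15,17,18,19,20,21,22,23,24,25,26,27,28,29,30,31: 01001001100111010101111110

01001001100111010101111110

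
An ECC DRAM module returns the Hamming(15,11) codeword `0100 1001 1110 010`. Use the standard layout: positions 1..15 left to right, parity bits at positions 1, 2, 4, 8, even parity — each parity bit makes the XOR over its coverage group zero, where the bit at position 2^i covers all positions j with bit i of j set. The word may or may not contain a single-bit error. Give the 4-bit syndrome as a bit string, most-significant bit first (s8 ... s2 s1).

1001

s1: b1⊕b3⊕b5⊕b7⊕b9⊕b11⊕b13⊕b15 = 0⊕0⊕1⊕0⊕1⊕1⊕0⊕0 = 1
s2: b2⊕b3⊕b6⊕b7⊕b10⊕b11⊕b14⊕b15 = 1⊕0⊕0⊕0⊕1⊕1⊕1⊕0 = 0
s4: b4⊕b5⊕b6⊕b7⊕b12⊕b13⊕b14⊕b15 = 0⊕1⊕0⊕0⊕0⊕0⊕1⊕0 = 0
s8: b8⊕b9⊕b10⊕b11⊕b12⊕b13⊕b14⊕b15 = 1⊕1⊕1⊕1⊕0⊕0⊕1⊕0 = 1
Syndrome (s8...s1) = 1001 → position 9.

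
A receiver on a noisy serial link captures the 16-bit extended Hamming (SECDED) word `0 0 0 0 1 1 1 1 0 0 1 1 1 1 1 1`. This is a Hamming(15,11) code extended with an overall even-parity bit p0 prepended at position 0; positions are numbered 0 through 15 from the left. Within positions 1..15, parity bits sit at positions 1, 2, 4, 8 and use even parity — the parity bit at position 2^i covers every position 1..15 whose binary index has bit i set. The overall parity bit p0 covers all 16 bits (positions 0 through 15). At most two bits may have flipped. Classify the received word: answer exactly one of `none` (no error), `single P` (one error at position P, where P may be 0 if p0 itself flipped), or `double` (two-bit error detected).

s1: b1⊕b3⊕b5⊕b7⊕b9⊕b11⊕b13⊕b15 = 0⊕0⊕1⊕1⊕0⊕1⊕1⊕1 = 1
s2: b2⊕b3⊕b6⊕b7⊕b10⊕b11⊕b14⊕b15 = 0⊕0⊕1⊕1⊕1⊕1⊕1⊕1 = 0
s4: b4⊕b5⊕b6⊕b7⊕b12⊕b13⊕b14⊕b15 = 1⊕1⊕1⊕1⊕1⊕1⊕1⊕1 = 0
s8: b8⊕b9⊕b10⊕b11⊕b12⊕b13⊕b14⊕b15 = 0⊕0⊕1⊕1⊕1⊕1⊕1⊕1 = 0
Syndrome (s8...s1) = 0001 → position 1.
Overall parity (XOR of all 16 bits, including p0): 0⊕0⊕0⊕0⊕1⊕1⊕1⊕1⊕0⊕0⊕1⊕1⊕1⊕1⊕1⊕1 = 0
Overall=0, syndrome position=1 → double-bit error detected (uncorrectable).

double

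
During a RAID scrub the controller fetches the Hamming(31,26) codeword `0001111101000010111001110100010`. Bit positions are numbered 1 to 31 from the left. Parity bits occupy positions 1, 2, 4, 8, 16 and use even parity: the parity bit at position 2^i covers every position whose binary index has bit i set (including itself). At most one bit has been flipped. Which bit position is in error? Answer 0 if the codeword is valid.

0

s1: b1⊕b3⊕b5⊕b7⊕b9⊕b11⊕b13⊕b15⊕b17⊕b19⊕b21⊕b23⊕b25⊕b27⊕b29⊕b31 = 0⊕0⊕1⊕1⊕0⊕0⊕0⊕1⊕1⊕1⊕0⊕1⊕0⊕0⊕0⊕0 = 0
s2: b2⊕b3⊕b6⊕b7⊕b10⊕b11⊕b14⊕b15⊕b18⊕b19⊕b22⊕b23⊕b26⊕b27⊕b30⊕b31 = 0⊕0⊕1⊕1⊕1⊕0⊕0⊕1⊕1⊕1⊕1⊕1⊕1⊕0⊕1⊕0 = 0
s4: b4⊕b5⊕b6⊕b7⊕b12⊕b13⊕b14⊕b15⊕b20⊕b21⊕b22⊕b23⊕b28⊕b29⊕b30⊕b31 = 1⊕1⊕1⊕1⊕0⊕0⊕0⊕1⊕0⊕0⊕1⊕1⊕0⊕0⊕1⊕0 = 0
s8: b8⊕b9⊕b10⊕b11⊕b12⊕b13⊕b14⊕b15⊕b24⊕b25⊕b26⊕b27⊕b28⊕b29⊕b30⊕b31 = 1⊕0⊕1⊕0⊕0⊕0⊕0⊕1⊕1⊕0⊕1⊕0⊕0⊕0⊕1⊕0 = 0
s16: b16⊕b17⊕b18⊕b19⊕b20⊕b21⊕b22⊕b23⊕b24⊕b25⊕b26⊕b27⊕b28⊕b29⊕b30⊕b31 = 0⊕1⊕1⊕1⊕0⊕0⊕1⊕1⊕1⊕0⊕1⊕0⊕0⊕0⊕1⊕0 = 0
Syndrome (s16...s1) = 00000 → position 0 (no error).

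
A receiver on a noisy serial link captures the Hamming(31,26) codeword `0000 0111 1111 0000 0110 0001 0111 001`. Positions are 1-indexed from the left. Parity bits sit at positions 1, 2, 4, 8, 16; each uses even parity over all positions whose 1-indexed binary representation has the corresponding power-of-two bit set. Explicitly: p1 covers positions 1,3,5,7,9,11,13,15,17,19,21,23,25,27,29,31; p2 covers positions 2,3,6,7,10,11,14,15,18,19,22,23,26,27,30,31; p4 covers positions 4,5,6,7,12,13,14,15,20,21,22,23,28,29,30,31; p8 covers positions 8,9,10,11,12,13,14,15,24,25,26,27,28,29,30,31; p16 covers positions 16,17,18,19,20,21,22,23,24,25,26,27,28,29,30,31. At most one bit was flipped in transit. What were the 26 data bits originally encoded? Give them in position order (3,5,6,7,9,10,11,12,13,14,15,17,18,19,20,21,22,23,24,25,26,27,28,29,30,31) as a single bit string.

00111111000011001010111001

s1: b1⊕b3⊕b5⊕b7⊕b9⊕b11⊕b13⊕b15⊕b17⊕b19⊕b21⊕b23⊕b25⊕b27⊕b29⊕b31 = 0⊕0⊕0⊕1⊕1⊕1⊕0⊕0⊕0⊕1⊕0⊕0⊕0⊕1⊕0⊕1 = 0
s2: b2⊕b3⊕b6⊕b7⊕b10⊕b11⊕b14⊕b15⊕b18⊕b19⊕b22⊕b23⊕b26⊕b27⊕b30⊕b31 = 0⊕0⊕1⊕1⊕1⊕1⊕0⊕0⊕1⊕1⊕0⊕0⊕1⊕1⊕0⊕1 = 1
s4: b4⊕b5⊕b6⊕b7⊕b12⊕b13⊕b14⊕b15⊕b20⊕b21⊕b22⊕b23⊕b28⊕b29⊕b30⊕b31 = 0⊕0⊕1⊕1⊕1⊕0⊕0⊕0⊕0⊕0⊕0⊕0⊕1⊕0⊕0⊕1 = 1
s8: b8⊕b9⊕b10⊕b11⊕b12⊕b13⊕b14⊕b15⊕b24⊕b25⊕b26⊕b27⊕b28⊕b29⊕b30⊕b31 = 1⊕1⊕1⊕1⊕1⊕0⊕0⊕0⊕1⊕0⊕1⊕1⊕1⊕0⊕0⊕1 = 0
s16: b16⊕b17⊕b18⊕b19⊕b20⊕b21⊕b22⊕b23⊕b24⊕b25⊕b26⊕b27⊕b28⊕b29⊕b30⊕b31 = 0⊕0⊕1⊕1⊕0⊕0⊕0⊕0⊕1⊕0⊕1⊕1⊕1⊕0⊕0⊕1 = 1
Syndrome (s16...s1) = 10110 → position 22.
Flip bit 22: corrected codeword = 0000011111110000011001010111001
Data bits at positions 3,5,6,7,9,10,11,12,13,14,15,17,18,19,20,21,22,23,24,25,26,27,28,29,30,31: 00111111000011001010111001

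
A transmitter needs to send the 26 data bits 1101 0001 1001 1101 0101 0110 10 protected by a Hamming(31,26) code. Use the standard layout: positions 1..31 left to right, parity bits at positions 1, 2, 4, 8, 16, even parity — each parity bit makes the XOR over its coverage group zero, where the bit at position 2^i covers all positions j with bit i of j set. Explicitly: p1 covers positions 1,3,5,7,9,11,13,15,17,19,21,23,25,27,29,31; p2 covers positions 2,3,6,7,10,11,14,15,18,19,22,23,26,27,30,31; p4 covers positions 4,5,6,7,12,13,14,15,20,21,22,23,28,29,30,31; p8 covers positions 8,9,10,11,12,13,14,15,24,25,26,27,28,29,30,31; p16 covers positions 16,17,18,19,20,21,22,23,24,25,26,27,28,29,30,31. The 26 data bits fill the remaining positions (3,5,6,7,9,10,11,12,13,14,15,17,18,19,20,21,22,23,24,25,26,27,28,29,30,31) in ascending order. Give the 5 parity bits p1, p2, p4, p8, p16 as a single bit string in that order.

Place data bits at non-power-of-two positions: b3=1, b5=1, b6=0, b7=1, b9=0, b10=0, b11=0, b12=1, b13=1, b14=0, b15=0, b17=1, b18=1, b19=1, b20=0, b21=1, b22=0, b23=1, b24=0, b25=1, b26=0, b27=1, b28=1, b29=0, b30=1, b31=0.
p1 = XOR of data positions {3,5,7,9,11,13,15,17,19,21,23,25,27,29,31} = 1⊕1⊕1⊕0⊕0⊕1⊕0⊕1⊕1⊕1⊕1⊕1⊕1⊕0⊕0 = 0
p2 = XOR of data positions {3,6,7,10,11,14,15,18,19,22,23,26,27,30,31} = 1⊕0⊕1⊕0⊕0⊕0⊕0⊕1⊕1⊕0⊕1⊕0⊕1⊕1⊕0 = 1
p4 = XOR of data positions {5,6,7,12,13,14,15,20,21,22,23,28,29,30,31} = 1⊕0⊕1⊕1⊕1⊕0⊕0⊕0⊕1⊕0⊕1⊕1⊕0⊕1⊕0 = 0
p8 = XOR of data positions {9,10,11,12,13,14,15,24,25,26,27,28,29,30,31} = 0⊕0⊕0⊕1⊕1⊕0⊕0⊕0⊕1⊕0⊕1⊕1⊕0⊕1⊕0 = 0
p16 = XOR of data positions {17,18,19,20,21,22,23,24,25,26,27,28,29,30,31} = 1⊕1⊕1⊕0⊕1⊕0⊕1⊕0⊕1⊕0⊕1⊕1⊕0⊕1⊕0 = 1
Parity bits p1,p2,p4,p8,p16 = 01001

01001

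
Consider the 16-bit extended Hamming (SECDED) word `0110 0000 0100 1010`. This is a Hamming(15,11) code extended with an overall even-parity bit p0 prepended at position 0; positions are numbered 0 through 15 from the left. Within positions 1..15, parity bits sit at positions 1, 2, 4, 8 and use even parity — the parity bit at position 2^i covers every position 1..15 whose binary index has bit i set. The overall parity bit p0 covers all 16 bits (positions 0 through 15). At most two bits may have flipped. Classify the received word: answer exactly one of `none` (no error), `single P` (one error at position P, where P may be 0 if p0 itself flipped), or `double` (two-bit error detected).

s1: b1⊕b3⊕b5⊕b7⊕b9⊕b11⊕b13⊕b15 = 1⊕0⊕0⊕0⊕1⊕0⊕0⊕0 = 0
s2: b2⊕b3⊕b6⊕b7⊕b10⊕b11⊕b14⊕b15 = 1⊕0⊕0⊕0⊕0⊕0⊕1⊕0 = 0
s4: b4⊕b5⊕b6⊕b7⊕b12⊕b13⊕b14⊕b15 = 0⊕0⊕0⊕0⊕1⊕0⊕1⊕0 = 0
s8: b8⊕b9⊕b10⊕b11⊕b12⊕b13⊕b14⊕b15 = 0⊕1⊕0⊕0⊕1⊕0⊕1⊕0 = 1
Syndrome (s8...s1) = 1000 → position 8.
Overall parity (XOR of all 16 bits, including p0): 0⊕1⊕1⊕0⊕0⊕0⊕0⊕0⊕0⊕1⊕0⊕0⊕1⊕0⊕1⊕0 = 1
Overall=1, syndrome position=8 → single-bit error at position 8.

single 8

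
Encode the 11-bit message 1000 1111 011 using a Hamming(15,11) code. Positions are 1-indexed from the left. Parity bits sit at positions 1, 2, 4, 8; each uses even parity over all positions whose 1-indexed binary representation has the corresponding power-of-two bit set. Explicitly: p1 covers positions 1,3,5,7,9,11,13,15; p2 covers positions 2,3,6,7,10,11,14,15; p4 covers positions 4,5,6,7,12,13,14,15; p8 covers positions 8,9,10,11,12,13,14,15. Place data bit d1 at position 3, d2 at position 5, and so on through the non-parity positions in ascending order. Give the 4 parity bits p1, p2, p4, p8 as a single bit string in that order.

Place data bits at non-power-of-two positions: b3=1, b5=0, b6=0, b7=0, b9=1, b10=1, b11=1, b12=1, b13=0, b14=1, b15=1.
p1 = XOR of data positions {3,5,7,9,11,13,15} = 1⊕0⊕0⊕1⊕1⊕0⊕1 = 0
p2 = XOR of data positions {3,6,7,10,11,14,15} = 1⊕0⊕0⊕1⊕1⊕1⊕1 = 1
p4 = XOR of data positions {5,6,7,12,13,14,15} = 0⊕0⊕0⊕1⊕0⊕1⊕1 = 1
p8 = XOR of data positions {9,10,11,12,13,14,15} = 1⊕1⊕1⊕1⊕0⊕1⊕1 = 0
Parity bits p1,p2,p4,p8 = 0110

0110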